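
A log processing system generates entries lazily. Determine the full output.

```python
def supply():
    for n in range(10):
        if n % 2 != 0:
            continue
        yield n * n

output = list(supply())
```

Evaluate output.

Step 1: Only yield n**2 when n is divisible by 2:
  n=0: 0 % 2 == 0, yield 0**2 = 0
  n=2: 2 % 2 == 0, yield 2**2 = 4
  n=4: 4 % 2 == 0, yield 4**2 = 16
  n=6: 6 % 2 == 0, yield 6**2 = 36
  n=8: 8 % 2 == 0, yield 8**2 = 64
Therefore output = [0, 4, 16, 36, 64].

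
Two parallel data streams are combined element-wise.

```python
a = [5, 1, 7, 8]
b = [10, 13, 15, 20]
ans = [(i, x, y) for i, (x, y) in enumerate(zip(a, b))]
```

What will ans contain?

Step 1: enumerate(zip(a, b)) gives index with paired elements:
  i=0: (5, 10)
  i=1: (1, 13)
  i=2: (7, 15)
  i=3: (8, 20)
Therefore ans = [(0, 5, 10), (1, 1, 13), (2, 7, 15), (3, 8, 20)].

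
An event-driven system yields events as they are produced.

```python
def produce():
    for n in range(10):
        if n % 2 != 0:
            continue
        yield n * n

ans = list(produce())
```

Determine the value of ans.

Step 1: Only yield n**2 when n is divisible by 2:
  n=0: 0 % 2 == 0, yield 0**2 = 0
  n=2: 2 % 2 == 0, yield 2**2 = 4
  n=4: 4 % 2 == 0, yield 4**2 = 16
  n=6: 6 % 2 == 0, yield 6**2 = 36
  n=8: 8 % 2 == 0, yield 8**2 = 64
Therefore ans = [0, 4, 16, 36, 64].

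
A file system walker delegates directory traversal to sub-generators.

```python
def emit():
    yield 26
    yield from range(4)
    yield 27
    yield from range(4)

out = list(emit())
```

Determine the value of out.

Step 1: Trace yields in order:
  yield 26
  yield 0
  yield 1
  yield 2
  yield 3
  yield 27
  yield 0
  yield 1
  yield 2
  yield 3
Therefore out = [26, 0, 1, 2, 3, 27, 0, 1, 2, 3].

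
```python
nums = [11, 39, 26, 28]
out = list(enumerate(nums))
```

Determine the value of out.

Step 1: enumerate pairs each element with its index:
  (0, 11)
  (1, 39)
  (2, 26)
  (3, 28)
Therefore out = [(0, 11), (1, 39), (2, 26), (3, 28)].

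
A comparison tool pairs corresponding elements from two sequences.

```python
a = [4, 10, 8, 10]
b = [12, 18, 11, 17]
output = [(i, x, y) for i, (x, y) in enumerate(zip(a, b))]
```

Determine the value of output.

Step 1: enumerate(zip(a, b)) gives index with paired elements:
  i=0: (4, 12)
  i=1: (10, 18)
  i=2: (8, 11)
  i=3: (10, 17)
Therefore output = [(0, 4, 12), (1, 10, 18), (2, 8, 11), (3, 10, 17)].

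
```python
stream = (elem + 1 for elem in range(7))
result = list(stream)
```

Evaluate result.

Step 1: For each elem in range(7), compute elem+1:
  elem=0: 0+1 = 1
  elem=1: 1+1 = 2
  elem=2: 2+1 = 3
  elem=3: 3+1 = 4
  elem=4: 4+1 = 5
  elem=5: 5+1 = 6
  elem=6: 6+1 = 7
Therefore result = [1, 2, 3, 4, 5, 6, 7].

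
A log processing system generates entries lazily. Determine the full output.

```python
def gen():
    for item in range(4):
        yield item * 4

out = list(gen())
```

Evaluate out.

Step 1: For each item in range(4), yield item * 4:
  item=0: yield 0 * 4 = 0
  item=1: yield 1 * 4 = 4
  item=2: yield 2 * 4 = 8
  item=3: yield 3 * 4 = 12
Therefore out = [0, 4, 8, 12].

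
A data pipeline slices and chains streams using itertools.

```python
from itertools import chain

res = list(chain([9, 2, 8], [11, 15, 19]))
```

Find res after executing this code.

Step 1: chain() concatenates iterables: [9, 2, 8] + [11, 15, 19].
Therefore res = [9, 2, 8, 11, 15, 19].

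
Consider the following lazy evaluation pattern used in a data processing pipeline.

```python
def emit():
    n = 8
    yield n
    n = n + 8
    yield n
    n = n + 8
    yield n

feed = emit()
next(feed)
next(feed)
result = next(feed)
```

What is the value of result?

Step 1: Trace through generator execution:
  Yield 1: n starts at 8, yield 8
  Yield 2: n = 8 + 8 = 16, yield 16
  Yield 3: n = 16 + 8 = 24, yield 24
Step 2: First next() gets 8, second next() gets the second value, third next() yields 24.
Therefore result = 24.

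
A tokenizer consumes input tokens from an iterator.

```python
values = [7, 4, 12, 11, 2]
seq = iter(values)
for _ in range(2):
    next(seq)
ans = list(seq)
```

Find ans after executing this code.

Step 1: Create iterator over [7, 4, 12, 11, 2].
Step 2: Advance 2 positions (consuming [7, 4]).
Step 3: list() collects remaining elements: [12, 11, 2].
Therefore ans = [12, 11, 2].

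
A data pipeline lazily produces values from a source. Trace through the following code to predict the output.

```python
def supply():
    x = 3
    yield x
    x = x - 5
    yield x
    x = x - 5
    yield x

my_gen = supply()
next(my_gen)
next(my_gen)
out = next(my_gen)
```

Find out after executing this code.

Step 1: Trace through generator execution:
  Yield 1: x starts at 3, yield 3
  Yield 2: x = 3 - 5 = -2, yield -2
  Yield 3: x = -2 - 5 = -7, yield -7
Step 2: First next() gets 3, second next() gets the second value, third next() yields -7.
Therefore out = -7.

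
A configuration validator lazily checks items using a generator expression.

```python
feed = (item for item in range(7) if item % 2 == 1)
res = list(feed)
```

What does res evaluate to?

Step 1: Filter range(7) keeping only odd values:
  item=0: even, excluded
  item=1: odd, included
  item=2: even, excluded
  item=3: odd, included
  item=4: even, excluded
  item=5: odd, included
  item=6: even, excluded
Therefore res = [1, 3, 5].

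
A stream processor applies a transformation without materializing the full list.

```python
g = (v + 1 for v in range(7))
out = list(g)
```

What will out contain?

Step 1: For each v in range(7), compute v+1:
  v=0: 0+1 = 1
  v=1: 1+1 = 2
  v=2: 2+1 = 3
  v=3: 3+1 = 4
  v=4: 4+1 = 5
  v=5: 5+1 = 6
  v=6: 6+1 = 7
Therefore out = [1, 2, 3, 4, 5, 6, 7].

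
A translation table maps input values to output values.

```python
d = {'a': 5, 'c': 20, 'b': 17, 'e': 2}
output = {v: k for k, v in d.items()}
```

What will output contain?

Step 1: Invert dict (swap keys and values):
  'a': 5 -> 5: 'a'
  'c': 20 -> 20: 'c'
  'b': 17 -> 17: 'b'
  'e': 2 -> 2: 'e'
Therefore output = {5: 'a', 20: 'c', 17: 'b', 2: 'e'}.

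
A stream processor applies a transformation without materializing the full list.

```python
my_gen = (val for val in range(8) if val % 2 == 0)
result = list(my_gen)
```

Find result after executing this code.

Step 1: Filter range(8) keeping only even values:
  val=0: even, included
  val=1: odd, excluded
  val=2: even, included
  val=3: odd, excluded
  val=4: even, included
  val=5: odd, excluded
  val=6: even, included
  val=7: odd, excluded
Therefore result = [0, 2, 4, 6].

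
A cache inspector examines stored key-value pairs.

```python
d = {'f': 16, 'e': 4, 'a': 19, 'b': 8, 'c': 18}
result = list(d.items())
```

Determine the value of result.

Step 1: d.items() returns (key, value) pairs in insertion order.
Therefore result = [('f', 16), ('e', 4), ('a', 19), ('b', 8), ('c', 18)].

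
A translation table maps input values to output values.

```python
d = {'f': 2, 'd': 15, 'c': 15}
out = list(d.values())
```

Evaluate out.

Step 1: d.values() returns the dictionary values in insertion order.
Therefore out = [2, 15, 15].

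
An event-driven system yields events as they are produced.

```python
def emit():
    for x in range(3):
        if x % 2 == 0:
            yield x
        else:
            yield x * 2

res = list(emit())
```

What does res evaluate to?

Step 1: For each x in range(3), yield x if even, else x*2:
  x=0 (even): yield 0
  x=1 (odd): yield 1*2 = 2
  x=2 (even): yield 2
Therefore res = [0, 2, 2].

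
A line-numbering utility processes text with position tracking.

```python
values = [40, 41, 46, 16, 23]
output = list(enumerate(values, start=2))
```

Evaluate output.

Step 1: enumerate with start=2:
  (2, 40)
  (3, 41)
  (4, 46)
  (5, 16)
  (6, 23)
Therefore output = [(2, 40), (3, 41), (4, 46), (5, 16), (6, 23)].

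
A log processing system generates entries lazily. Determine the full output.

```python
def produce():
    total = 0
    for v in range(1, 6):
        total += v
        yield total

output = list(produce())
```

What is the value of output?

Step 1: Generator accumulates running sum:
  v=1: total = 1, yield 1
  v=2: total = 3, yield 3
  v=3: total = 6, yield 6
  v=4: total = 10, yield 10
  v=5: total = 15, yield 15
Therefore output = [1, 3, 6, 10, 15].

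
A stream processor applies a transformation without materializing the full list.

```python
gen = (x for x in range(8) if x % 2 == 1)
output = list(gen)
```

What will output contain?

Step 1: Filter range(8) keeping only odd values:
  x=0: even, excluded
  x=1: odd, included
  x=2: even, excluded
  x=3: odd, included
  x=4: even, excluded
  x=5: odd, included
  x=6: even, excluded
  x=7: odd, included
Therefore output = [1, 3, 5, 7].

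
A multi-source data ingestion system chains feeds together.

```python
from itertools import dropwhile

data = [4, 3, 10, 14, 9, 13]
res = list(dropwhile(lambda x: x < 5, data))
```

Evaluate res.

Step 1: dropwhile drops elements while < 5:
  4 < 5: dropped
  3 < 5: dropped
  10: kept (dropping stopped)
Step 2: Remaining elements kept regardless of condition.
Therefore res = [10, 14, 9, 13].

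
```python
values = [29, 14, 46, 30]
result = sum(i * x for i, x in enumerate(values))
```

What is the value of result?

Step 1: Compute i * x for each (i, x) in enumerate([29, 14, 46, 30]):
  i=0, x=29: 0*29 = 0
  i=1, x=14: 1*14 = 14
  i=2, x=46: 2*46 = 92
  i=3, x=30: 3*30 = 90
Step 2: sum = 0 + 14 + 92 + 90 = 196.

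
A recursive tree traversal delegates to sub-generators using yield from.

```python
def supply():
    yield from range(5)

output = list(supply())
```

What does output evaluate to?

Step 1: yield from delegates to the iterable, yielding each element.
Step 2: Collected values: [0, 1, 2, 3, 4].
Therefore output = [0, 1, 2, 3, 4].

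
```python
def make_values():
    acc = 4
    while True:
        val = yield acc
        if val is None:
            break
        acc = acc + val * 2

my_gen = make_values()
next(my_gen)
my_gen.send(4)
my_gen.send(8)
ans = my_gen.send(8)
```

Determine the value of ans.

Step 1: next() -> yield acc=4.
Step 2: send(4) -> val=4, acc = 4 + 4*2 = 12, yield 12.
Step 3: send(8) -> val=8, acc = 12 + 8*2 = 28, yield 28.
Step 4: send(8) -> val=8, acc = 28 + 8*2 = 44, yield 44.
Therefore ans = 44.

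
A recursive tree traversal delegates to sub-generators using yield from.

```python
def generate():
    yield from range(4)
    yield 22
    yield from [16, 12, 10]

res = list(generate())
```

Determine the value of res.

Step 1: Trace yields in order:
  yield 0
  yield 1
  yield 2
  yield 3
  yield 22
  yield 16
  yield 12
  yield 10
Therefore res = [0, 1, 2, 3, 22, 16, 12, 10].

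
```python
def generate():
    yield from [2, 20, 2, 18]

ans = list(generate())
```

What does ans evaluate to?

Step 1: yield from delegates to the iterable, yielding each element.
Step 2: Collected values: [2, 20, 2, 18].
Therefore ans = [2, 20, 2, 18].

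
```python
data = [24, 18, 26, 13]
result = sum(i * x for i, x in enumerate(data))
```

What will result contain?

Step 1: Compute i * x for each (i, x) in enumerate([24, 18, 26, 13]):
  i=0, x=24: 0*24 = 0
  i=1, x=18: 1*18 = 18
  i=2, x=26: 2*26 = 52
  i=3, x=13: 3*13 = 39
Step 2: sum = 0 + 18 + 52 + 39 = 109.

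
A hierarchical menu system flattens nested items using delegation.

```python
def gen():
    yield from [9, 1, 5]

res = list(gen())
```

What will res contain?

Step 1: yield from delegates to the iterable, yielding each element.
Step 2: Collected values: [9, 1, 5].
Therefore res = [9, 1, 5].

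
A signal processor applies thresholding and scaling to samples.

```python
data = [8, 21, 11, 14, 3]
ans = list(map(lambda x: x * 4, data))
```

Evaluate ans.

Step 1: Apply lambda x: x * 4 to each element:
  8 -> 32
  21 -> 84
  11 -> 44
  14 -> 56
  3 -> 12
Therefore ans = [32, 84, 44, 56, 12].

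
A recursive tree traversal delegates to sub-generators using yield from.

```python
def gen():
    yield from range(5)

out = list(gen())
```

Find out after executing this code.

Step 1: yield from delegates to the iterable, yielding each element.
Step 2: Collected values: [0, 1, 2, 3, 4].
Therefore out = [0, 1, 2, 3, 4].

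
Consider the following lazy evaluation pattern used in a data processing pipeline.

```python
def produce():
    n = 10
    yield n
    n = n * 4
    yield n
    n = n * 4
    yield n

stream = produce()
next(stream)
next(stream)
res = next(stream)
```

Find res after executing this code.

Step 1: Trace through generator execution:
  Yield 1: n starts at 10, yield 10
  Yield 2: n = 10 * 4 = 40, yield 40
  Yield 3: n = 40 * 4 = 160, yield 160
Step 2: First next() gets 10, second next() gets the second value, third next() yields 160.
Therefore res = 160.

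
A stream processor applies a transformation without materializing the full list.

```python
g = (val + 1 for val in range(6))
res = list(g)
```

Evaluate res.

Step 1: For each val in range(6), compute val+1:
  val=0: 0+1 = 1
  val=1: 1+1 = 2
  val=2: 2+1 = 3
  val=3: 3+1 = 4
  val=4: 4+1 = 5
  val=5: 5+1 = 6
Therefore res = [1, 2, 3, 4, 5, 6].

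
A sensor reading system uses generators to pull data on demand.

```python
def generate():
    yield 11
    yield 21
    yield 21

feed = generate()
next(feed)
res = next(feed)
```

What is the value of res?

Step 1: generate() creates a generator.
Step 2: next(feed) yields 11 (consumed and discarded).
Step 3: next(feed) yields 21, assigned to res.
Therefore res = 21.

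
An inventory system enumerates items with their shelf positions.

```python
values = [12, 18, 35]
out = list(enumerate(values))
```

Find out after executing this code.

Step 1: enumerate pairs each element with its index:
  (0, 12)
  (1, 18)
  (2, 35)
Therefore out = [(0, 12), (1, 18), (2, 35)].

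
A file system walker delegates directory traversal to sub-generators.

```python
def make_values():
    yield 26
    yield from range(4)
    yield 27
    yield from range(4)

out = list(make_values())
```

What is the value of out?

Step 1: Trace yields in order:
  yield 26
  yield 0
  yield 1
  yield 2
  yield 3
  yield 27
  yield 0
  yield 1
  yield 2
  yield 3
Therefore out = [26, 0, 1, 2, 3, 27, 0, 1, 2, 3].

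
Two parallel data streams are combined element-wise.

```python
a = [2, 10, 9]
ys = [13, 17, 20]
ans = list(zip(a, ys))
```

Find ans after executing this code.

Step 1: zip pairs elements at same index:
  Index 0: (2, 13)
  Index 1: (10, 17)
  Index 2: (9, 20)
Therefore ans = [(2, 13), (10, 17), (9, 20)].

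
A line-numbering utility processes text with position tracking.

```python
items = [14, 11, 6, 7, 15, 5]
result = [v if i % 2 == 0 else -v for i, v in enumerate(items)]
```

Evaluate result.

Step 1: For each (i, v), keep v if i is even, negate if odd:
  i=0 (even): keep 14
  i=1 (odd): negate to -11
  i=2 (even): keep 6
  i=3 (odd): negate to -7
  i=4 (even): keep 15
  i=5 (odd): negate to -5
Therefore result = [14, -11, 6, -7, 15, -5].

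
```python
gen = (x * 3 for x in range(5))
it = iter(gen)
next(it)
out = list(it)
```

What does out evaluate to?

Step 1: Generator produces [0, 3, 6, 9, 12].
Step 2: next(it) consumes first element (0).
Step 3: list(it) collects remaining: [3, 6, 9, 12].
Therefore out = [3, 6, 9, 12].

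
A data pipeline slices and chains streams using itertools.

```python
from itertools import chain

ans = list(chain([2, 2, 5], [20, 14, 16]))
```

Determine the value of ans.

Step 1: chain() concatenates iterables: [2, 2, 5] + [20, 14, 16].
Therefore ans = [2, 2, 5, 20, 14, 16].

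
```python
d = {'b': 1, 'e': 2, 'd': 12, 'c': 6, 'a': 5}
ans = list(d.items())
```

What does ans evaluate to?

Step 1: d.items() returns (key, value) pairs in insertion order.
Therefore ans = [('b', 1), ('e', 2), ('d', 12), ('c', 6), ('a', 5)].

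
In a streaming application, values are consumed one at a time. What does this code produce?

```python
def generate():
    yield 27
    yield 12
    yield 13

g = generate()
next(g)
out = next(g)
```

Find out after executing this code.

Step 1: generate() creates a generator.
Step 2: next(g) yields 27 (consumed and discarded).
Step 3: next(g) yields 12, assigned to out.
Therefore out = 12.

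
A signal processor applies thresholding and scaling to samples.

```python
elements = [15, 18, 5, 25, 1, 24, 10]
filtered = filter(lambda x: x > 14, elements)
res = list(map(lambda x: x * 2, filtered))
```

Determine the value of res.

Step 1: Filter elements for elements > 14:
  15: kept
  18: kept
  5: removed
  25: kept
  1: removed
  24: kept
  10: removed
Step 2: Map x * 2 on filtered [15, 18, 25, 24]:
  15 -> 30
  18 -> 36
  25 -> 50
  24 -> 48
Therefore res = [30, 36, 50, 48].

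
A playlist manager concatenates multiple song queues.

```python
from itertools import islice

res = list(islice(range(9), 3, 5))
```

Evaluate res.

Step 1: islice(range(9), 3, 5) takes elements at indices [3, 5).
Step 2: Elements: [3, 4].
Therefore res = [3, 4].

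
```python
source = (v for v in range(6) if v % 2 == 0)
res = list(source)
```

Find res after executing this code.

Step 1: Filter range(6) keeping only even values:
  v=0: even, included
  v=1: odd, excluded
  v=2: even, included
  v=3: odd, excluded
  v=4: even, included
  v=5: odd, excluded
Therefore res = [0, 2, 4].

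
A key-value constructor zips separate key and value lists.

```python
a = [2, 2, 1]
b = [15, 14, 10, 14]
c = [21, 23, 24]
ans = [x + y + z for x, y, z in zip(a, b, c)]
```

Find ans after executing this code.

Step 1: zip three lists (truncates to shortest, len=3):
  2 + 15 + 21 = 38
  2 + 14 + 23 = 39
  1 + 10 + 24 = 35
Therefore ans = [38, 39, 35].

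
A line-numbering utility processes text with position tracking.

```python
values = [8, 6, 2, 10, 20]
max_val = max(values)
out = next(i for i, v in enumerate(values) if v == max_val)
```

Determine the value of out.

Step 1: max([8, 6, 2, 10, 20]) = 20.
Step 2: Find first index where value == 20:
  Index 0: 8 != 20
  Index 1: 6 != 20
  Index 2: 2 != 20
  Index 3: 10 != 20
  Index 4: 20 == 20, found!
Therefore out = 4.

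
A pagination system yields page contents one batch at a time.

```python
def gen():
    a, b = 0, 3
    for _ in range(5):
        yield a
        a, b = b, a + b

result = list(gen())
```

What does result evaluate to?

Step 1: Fibonacci-like sequence starting with a=0, b=3:
  Iteration 1: yield a=0, then a,b = 3,3
  Iteration 2: yield a=3, then a,b = 3,6
  Iteration 3: yield a=3, then a,b = 6,9
  Iteration 4: yield a=6, then a,b = 9,15
  Iteration 5: yield a=9, then a,b = 15,24
Therefore result = [0, 3, 3, 6, 9].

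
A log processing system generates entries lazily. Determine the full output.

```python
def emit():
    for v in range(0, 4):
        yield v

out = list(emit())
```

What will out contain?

Step 1: The generator yields each value from range(0, 4).
Step 2: list() consumes all yields: [0, 1, 2, 3].
Therefore out = [0, 1, 2, 3].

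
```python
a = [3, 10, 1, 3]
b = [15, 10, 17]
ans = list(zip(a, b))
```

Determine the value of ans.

Step 1: zip stops at shortest (len(a)=4, len(b)=3):
  Index 0: (3, 15)
  Index 1: (10, 10)
  Index 2: (1, 17)
Step 2: Last element of a (3) has no pair, dropped.
Therefore ans = [(3, 15), (10, 10), (1, 17)].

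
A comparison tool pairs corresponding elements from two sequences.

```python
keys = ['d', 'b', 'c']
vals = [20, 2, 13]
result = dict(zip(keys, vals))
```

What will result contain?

Step 1: zip pairs keys with values:
  'd' -> 20
  'b' -> 2
  'c' -> 13
Therefore result = {'d': 20, 'b': 2, 'c': 13}.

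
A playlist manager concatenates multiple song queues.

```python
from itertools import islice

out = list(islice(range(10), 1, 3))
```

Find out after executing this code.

Step 1: islice(range(10), 1, 3) takes elements at indices [1, 3).
Step 2: Elements: [1, 2].
Therefore out = [1, 2].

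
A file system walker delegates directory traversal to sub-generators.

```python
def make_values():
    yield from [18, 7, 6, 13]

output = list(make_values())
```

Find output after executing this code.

Step 1: yield from delegates to the iterable, yielding each element.
Step 2: Collected values: [18, 7, 6, 13].
Therefore output = [18, 7, 6, 13].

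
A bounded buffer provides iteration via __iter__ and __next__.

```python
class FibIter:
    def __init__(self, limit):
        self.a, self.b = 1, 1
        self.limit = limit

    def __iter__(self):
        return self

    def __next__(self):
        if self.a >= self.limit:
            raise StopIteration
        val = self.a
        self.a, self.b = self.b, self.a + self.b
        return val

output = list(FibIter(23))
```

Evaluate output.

Step 1: Fibonacci-like sequence (a=1, b=1) until >= 23:
  Yield 1, then a,b = 1,2
  Yield 1, then a,b = 2,3
  Yield 2, then a,b = 3,5
  Yield 3, then a,b = 5,8
  Yield 5, then a,b = 8,13
  Yield 8, then a,b = 13,21
  Yield 13, then a,b = 21,34
  Yield 21, then a,b = 34,55
Step 2: 34 >= 23, stop.
Therefore output = [1, 1, 2, 3, 5, 8, 13, 21].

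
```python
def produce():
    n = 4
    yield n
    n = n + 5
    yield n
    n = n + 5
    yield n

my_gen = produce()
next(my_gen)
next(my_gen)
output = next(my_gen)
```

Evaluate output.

Step 1: Trace through generator execution:
  Yield 1: n starts at 4, yield 4
  Yield 2: n = 4 + 5 = 9, yield 9
  Yield 3: n = 9 + 5 = 14, yield 14
Step 2: First next() gets 4, second next() gets the second value, third next() yields 14.
Therefore output = 14.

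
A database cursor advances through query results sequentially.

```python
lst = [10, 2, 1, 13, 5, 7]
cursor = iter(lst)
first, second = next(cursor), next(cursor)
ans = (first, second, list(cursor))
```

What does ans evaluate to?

Step 1: Create iterator over [10, 2, 1, 13, 5, 7].
Step 2: first = 10, second = 2.
Step 3: Remaining elements: [1, 13, 5, 7].
Therefore ans = (10, 2, [1, 13, 5, 7]).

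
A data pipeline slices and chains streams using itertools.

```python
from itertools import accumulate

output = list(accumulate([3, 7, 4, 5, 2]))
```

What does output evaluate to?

Step 1: accumulate computes running sums:
  + 3 = 3
  + 7 = 10
  + 4 = 14
  + 5 = 19
  + 2 = 21
Therefore output = [3, 10, 14, 19, 21].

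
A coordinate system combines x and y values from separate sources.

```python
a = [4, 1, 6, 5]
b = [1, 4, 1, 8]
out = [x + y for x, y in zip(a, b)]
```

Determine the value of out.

Step 1: Add corresponding elements:
  4 + 1 = 5
  1 + 4 = 5
  6 + 1 = 7
  5 + 8 = 13
Therefore out = [5, 5, 7, 13].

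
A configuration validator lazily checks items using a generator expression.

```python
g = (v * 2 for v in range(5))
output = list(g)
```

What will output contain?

Step 1: For each v in range(5), compute v*2:
  v=0: 0*2 = 0
  v=1: 1*2 = 2
  v=2: 2*2 = 4
  v=3: 3*2 = 6
  v=4: 4*2 = 8
Therefore output = [0, 2, 4, 6, 8].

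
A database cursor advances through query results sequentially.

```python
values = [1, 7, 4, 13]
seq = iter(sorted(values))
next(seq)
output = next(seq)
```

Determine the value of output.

Step 1: sorted([1, 7, 4, 13]) = [1, 4, 7, 13].
Step 2: Create iterator and skip 1 elements.
Step 3: next() returns 4.
Therefore output = 4.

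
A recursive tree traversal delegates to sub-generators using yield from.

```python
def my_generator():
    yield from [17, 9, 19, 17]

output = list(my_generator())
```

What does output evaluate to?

Step 1: yield from delegates to the iterable, yielding each element.
Step 2: Collected values: [17, 9, 19, 17].
Therefore output = [17, 9, 19, 17].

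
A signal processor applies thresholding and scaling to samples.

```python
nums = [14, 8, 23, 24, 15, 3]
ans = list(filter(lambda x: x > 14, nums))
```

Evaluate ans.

Step 1: Filter elements > 14:
  14: removed
  8: removed
  23: kept
  24: kept
  15: kept
  3: removed
Therefore ans = [23, 24, 15].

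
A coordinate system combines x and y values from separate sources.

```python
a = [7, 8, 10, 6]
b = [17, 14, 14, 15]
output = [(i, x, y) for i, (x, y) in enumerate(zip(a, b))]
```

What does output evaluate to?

Step 1: enumerate(zip(a, b)) gives index with paired elements:
  i=0: (7, 17)
  i=1: (8, 14)
  i=2: (10, 14)
  i=3: (6, 15)
Therefore output = [(0, 7, 17), (1, 8, 14), (2, 10, 14), (3, 6, 15)].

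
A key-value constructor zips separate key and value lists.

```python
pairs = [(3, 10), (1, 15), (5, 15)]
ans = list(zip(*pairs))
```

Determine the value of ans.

Step 1: zip(*pairs) transposes: unzips [(3, 10), (1, 15), (5, 15)] into separate sequences.
Step 2: First elements: (3, 1, 5), second elements: (10, 15, 15).
Therefore ans = [(3, 1, 5), (10, 15, 15)].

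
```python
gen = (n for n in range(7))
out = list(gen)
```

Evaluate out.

Step 1: Generator expression iterates range(7): [0, 1, 2, 3, 4, 5, 6].
Step 2: list() collects all values.
Therefore out = [0, 1, 2, 3, 4, 5, 6].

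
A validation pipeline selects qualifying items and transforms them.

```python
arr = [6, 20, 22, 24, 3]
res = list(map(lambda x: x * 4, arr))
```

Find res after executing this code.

Step 1: Apply lambda x: x * 4 to each element:
  6 -> 24
  20 -> 80
  22 -> 88
  24 -> 96
  3 -> 12
Therefore res = [24, 80, 88, 96, 12].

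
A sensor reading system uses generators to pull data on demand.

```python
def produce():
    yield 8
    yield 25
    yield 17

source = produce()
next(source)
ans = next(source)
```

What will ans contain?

Step 1: produce() creates a generator.
Step 2: next(source) yields 8 (consumed and discarded).
Step 3: next(source) yields 25, assigned to ans.
Therefore ans = 25.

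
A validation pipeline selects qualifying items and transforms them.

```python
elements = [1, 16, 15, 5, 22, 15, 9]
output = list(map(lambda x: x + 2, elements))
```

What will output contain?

Step 1: Apply lambda x: x + 2 to each element:
  1 -> 3
  16 -> 18
  15 -> 17
  5 -> 7
  22 -> 24
  15 -> 17
  9 -> 11
Therefore output = [3, 18, 17, 7, 24, 17, 11].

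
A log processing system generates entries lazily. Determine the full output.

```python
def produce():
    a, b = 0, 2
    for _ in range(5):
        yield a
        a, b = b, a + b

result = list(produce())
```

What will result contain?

Step 1: Fibonacci-like sequence starting with a=0, b=2:
  Iteration 1: yield a=0, then a,b = 2,2
  Iteration 2: yield a=2, then a,b = 2,4
  Iteration 3: yield a=2, then a,b = 4,6
  Iteration 4: yield a=4, then a,b = 6,10
  Iteration 5: yield a=6, then a,b = 10,16
Therefore result = [0, 2, 2, 4, 6].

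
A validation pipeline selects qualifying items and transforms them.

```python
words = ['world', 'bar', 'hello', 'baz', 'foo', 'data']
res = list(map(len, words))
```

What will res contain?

Step 1: Map len() to each word:
  'world' -> 5
  'bar' -> 3
  'hello' -> 5
  'baz' -> 3
  'foo' -> 3
  'data' -> 4
Therefore res = [5, 3, 5, 3, 3, 4].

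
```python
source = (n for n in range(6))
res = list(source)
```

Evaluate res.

Step 1: Generator expression iterates range(6): [0, 1, 2, 3, 4, 5].
Step 2: list() collects all values.
Therefore res = [0, 1, 2, 3, 4, 5].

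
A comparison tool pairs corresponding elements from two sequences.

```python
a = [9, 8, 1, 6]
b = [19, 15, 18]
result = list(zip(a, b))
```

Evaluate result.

Step 1: zip stops at shortest (len(a)=4, len(b)=3):
  Index 0: (9, 19)
  Index 1: (8, 15)
  Index 2: (1, 18)
Step 2: Last element of a (6) has no pair, dropped.
Therefore result = [(9, 19), (8, 15), (1, 18)].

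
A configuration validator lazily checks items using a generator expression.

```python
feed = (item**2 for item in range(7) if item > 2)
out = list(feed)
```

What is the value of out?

Step 1: For range(7), keep item > 2, then square:
  item=0: 0 <= 2, excluded
  item=1: 1 <= 2, excluded
  item=2: 2 <= 2, excluded
  item=3: 3 > 2, yield 3**2 = 9
  item=4: 4 > 2, yield 4**2 = 16
  item=5: 5 > 2, yield 5**2 = 25
  item=6: 6 > 2, yield 6**2 = 36
Therefore out = [9, 16, 25, 36].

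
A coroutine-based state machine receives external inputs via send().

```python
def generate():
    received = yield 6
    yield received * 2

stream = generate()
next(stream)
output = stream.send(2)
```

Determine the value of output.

Step 1: next(stream) advances to first yield, producing 6.
Step 2: send(2) resumes, received = 2.
Step 3: yield received * 2 = 2 * 2 = 4.
Therefore output = 4.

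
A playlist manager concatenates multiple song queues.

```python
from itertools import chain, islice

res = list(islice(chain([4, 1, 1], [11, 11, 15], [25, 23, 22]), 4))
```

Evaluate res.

Step 1: chain([4, 1, 1], [11, 11, 15], [25, 23, 22]) = [4, 1, 1, 11, 11, 15, 25, 23, 22].
Step 2: islice takes first 4 elements: [4, 1, 1, 11].
Therefore res = [4, 1, 1, 11].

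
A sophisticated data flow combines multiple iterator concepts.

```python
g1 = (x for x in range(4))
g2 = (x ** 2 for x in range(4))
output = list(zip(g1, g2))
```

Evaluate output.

Step 1: g1 produces [0, 1, 2, 3].
Step 2: g2 produces [0, 1, 4, 9].
Step 3: zip pairs them: [(0, 0), (1, 1), (2, 4), (3, 9)].
Therefore output = [(0, 0), (1, 1), (2, 4), (3, 9)].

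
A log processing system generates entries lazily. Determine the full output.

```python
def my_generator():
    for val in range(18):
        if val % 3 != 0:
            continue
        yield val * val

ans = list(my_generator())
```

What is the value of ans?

Step 1: Only yield val**2 when val is divisible by 3:
  val=0: 0 % 3 == 0, yield 0**2 = 0
  val=3: 3 % 3 == 0, yield 3**2 = 9
  val=6: 6 % 3 == 0, yield 6**2 = 36
  val=9: 9 % 3 == 0, yield 9**2 = 81
  val=12: 12 % 3 == 0, yield 12**2 = 144
  val=15: 15 % 3 == 0, yield 15**2 = 225
Therefore ans = [0, 9, 36, 81, 144, 225].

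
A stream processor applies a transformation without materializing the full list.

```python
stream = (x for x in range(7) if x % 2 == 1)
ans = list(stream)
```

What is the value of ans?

Step 1: Filter range(7) keeping only odd values:
  x=0: even, excluded
  x=1: odd, included
  x=2: even, excluded
  x=3: odd, included
  x=4: even, excluded
  x=5: odd, included
  x=6: even, excluded
Therefore ans = [1, 3, 5].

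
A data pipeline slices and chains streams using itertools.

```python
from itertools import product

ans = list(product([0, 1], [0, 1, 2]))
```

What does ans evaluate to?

Step 1: product([0, 1], [0, 1, 2]) gives all pairs:
  (0, 0)
  (0, 1)
  (0, 2)
  (1, 0)
  (1, 1)
  (1, 2)
Therefore ans = [(0, 0), (0, 1), (0, 2), (1, 0), (1, 1), (1, 2)].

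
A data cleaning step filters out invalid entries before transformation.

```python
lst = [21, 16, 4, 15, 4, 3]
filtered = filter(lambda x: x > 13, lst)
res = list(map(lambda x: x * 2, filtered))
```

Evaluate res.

Step 1: Filter lst for elements > 13:
  21: kept
  16: kept
  4: removed
  15: kept
  4: removed
  3: removed
Step 2: Map x * 2 on filtered [21, 16, 15]:
  21 -> 42
  16 -> 32
  15 -> 30
Therefore res = [42, 32, 30].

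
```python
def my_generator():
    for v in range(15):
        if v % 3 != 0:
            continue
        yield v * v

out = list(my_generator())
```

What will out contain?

Step 1: Only yield v**2 when v is divisible by 3:
  v=0: 0 % 3 == 0, yield 0**2 = 0
  v=3: 3 % 3 == 0, yield 3**2 = 9
  v=6: 6 % 3 == 0, yield 6**2 = 36
  v=9: 9 % 3 == 0, yield 9**2 = 81
  v=12: 12 % 3 == 0, yield 12**2 = 144
Therefore out = [0, 9, 36, 81, 144].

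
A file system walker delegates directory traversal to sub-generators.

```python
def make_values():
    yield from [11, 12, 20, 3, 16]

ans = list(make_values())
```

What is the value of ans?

Step 1: yield from delegates to the iterable, yielding each element.
Step 2: Collected values: [11, 12, 20, 3, 16].
Therefore ans = [11, 12, 20, 3, 16].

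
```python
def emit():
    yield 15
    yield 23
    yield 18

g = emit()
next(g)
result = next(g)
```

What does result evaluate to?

Step 1: emit() creates a generator.
Step 2: next(g) yields 15 (consumed and discarded).
Step 3: next(g) yields 23, assigned to result.
Therefore result = 23.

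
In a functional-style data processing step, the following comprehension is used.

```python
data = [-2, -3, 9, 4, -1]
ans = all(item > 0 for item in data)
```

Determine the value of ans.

Step 1: Check item > 0 for each element in [-2, -3, 9, 4, -1]:
  -2 > 0: False
  -3 > 0: False
  9 > 0: True
  4 > 0: True
  -1 > 0: False
Step 2: all() returns False.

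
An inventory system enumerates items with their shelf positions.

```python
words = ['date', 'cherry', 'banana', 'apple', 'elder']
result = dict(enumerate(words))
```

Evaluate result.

Step 1: enumerate pairs indices with words:
  0 -> 'date'
  1 -> 'cherry'
  2 -> 'banana'
  3 -> 'apple'
  4 -> 'elder'
Therefore result = {0: 'date', 1: 'cherry', 2: 'banana', 3: 'apple', 4: 'elder'}.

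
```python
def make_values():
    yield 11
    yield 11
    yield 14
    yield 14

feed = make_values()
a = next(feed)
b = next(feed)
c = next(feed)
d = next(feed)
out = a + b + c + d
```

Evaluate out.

Step 1: Create generator and consume all values:
  a = next(feed) = 11
  b = next(feed) = 11
  c = next(feed) = 14
  d = next(feed) = 14
Step 2: out = 11 + 11 + 14 + 14 = 50.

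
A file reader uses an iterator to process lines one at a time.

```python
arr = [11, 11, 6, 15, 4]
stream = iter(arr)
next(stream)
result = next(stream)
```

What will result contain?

Step 1: Create iterator over [11, 11, 6, 15, 4].
Step 2: next() consumes 11.
Step 3: next() returns 11.
Therefore result = 11.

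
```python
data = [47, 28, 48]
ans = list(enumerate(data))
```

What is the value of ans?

Step 1: enumerate pairs each element with its index:
  (0, 47)
  (1, 28)
  (2, 48)
Therefore ans = [(0, 47), (1, 28), (2, 48)].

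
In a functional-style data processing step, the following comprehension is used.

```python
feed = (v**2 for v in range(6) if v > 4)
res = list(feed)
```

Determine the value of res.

Step 1: For range(6), keep v > 4, then square:
  v=0: 0 <= 4, excluded
  v=1: 1 <= 4, excluded
  v=2: 2 <= 4, excluded
  v=3: 3 <= 4, excluded
  v=4: 4 <= 4, excluded
  v=5: 5 > 4, yield 5**2 = 25
Therefore res = [25].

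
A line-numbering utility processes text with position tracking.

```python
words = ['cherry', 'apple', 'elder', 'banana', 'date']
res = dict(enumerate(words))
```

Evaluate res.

Step 1: enumerate pairs indices with words:
  0 -> 'cherry'
  1 -> 'apple'
  2 -> 'elder'
  3 -> 'banana'
  4 -> 'date'
Therefore res = {0: 'cherry', 1: 'apple', 2: 'elder', 3: 'banana', 4: 'date'}.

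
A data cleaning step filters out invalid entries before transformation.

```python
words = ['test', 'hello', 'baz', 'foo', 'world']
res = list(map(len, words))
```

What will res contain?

Step 1: Map len() to each word:
  'test' -> 4
  'hello' -> 5
  'baz' -> 3
  'foo' -> 3
  'world' -> 5
Therefore res = [4, 5, 3, 3, 5].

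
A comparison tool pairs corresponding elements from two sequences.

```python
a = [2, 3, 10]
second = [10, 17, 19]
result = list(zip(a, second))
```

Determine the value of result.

Step 1: zip pairs elements at same index:
  Index 0: (2, 10)
  Index 1: (3, 17)
  Index 2: (10, 19)
Therefore result = [(2, 10), (3, 17), (10, 19)].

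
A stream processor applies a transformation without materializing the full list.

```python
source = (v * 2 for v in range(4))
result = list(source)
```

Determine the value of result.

Step 1: For each v in range(4), compute v*2:
  v=0: 0*2 = 0
  v=1: 1*2 = 2
  v=2: 2*2 = 4
  v=3: 3*2 = 6
Therefore result = [0, 2, 4, 6].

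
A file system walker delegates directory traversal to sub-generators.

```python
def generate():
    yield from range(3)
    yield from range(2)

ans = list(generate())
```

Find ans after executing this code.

Step 1: Trace yields in order:
  yield 0
  yield 1
  yield 2
  yield 0
  yield 1
Therefore ans = [0, 1, 2, 0, 1].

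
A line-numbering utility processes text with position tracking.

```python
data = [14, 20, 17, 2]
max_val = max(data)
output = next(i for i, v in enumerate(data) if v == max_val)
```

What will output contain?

Step 1: max([14, 20, 17, 2]) = 20.
Step 2: Find first index where value == 20:
  Index 0: 14 != 20
  Index 1: 20 == 20, found!
Therefore output = 1.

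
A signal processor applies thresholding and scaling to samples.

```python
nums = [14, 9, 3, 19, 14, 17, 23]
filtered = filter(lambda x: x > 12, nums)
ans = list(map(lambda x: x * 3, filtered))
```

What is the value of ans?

Step 1: Filter nums for elements > 12:
  14: kept
  9: removed
  3: removed
  19: kept
  14: kept
  17: kept
  23: kept
Step 2: Map x * 3 on filtered [14, 19, 14, 17, 23]:
  14 -> 42
  19 -> 57
  14 -> 42
  17 -> 51
  23 -> 69
Therefore ans = [42, 57, 42, 51, 69].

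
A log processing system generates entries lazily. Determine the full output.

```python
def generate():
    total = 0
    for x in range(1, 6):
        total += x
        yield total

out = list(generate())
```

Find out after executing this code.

Step 1: Generator accumulates running sum:
  x=1: total = 1, yield 1
  x=2: total = 3, yield 3
  x=3: total = 6, yield 6
  x=4: total = 10, yield 10
  x=5: total = 15, yield 15
Therefore out = [1, 3, 6, 10, 15].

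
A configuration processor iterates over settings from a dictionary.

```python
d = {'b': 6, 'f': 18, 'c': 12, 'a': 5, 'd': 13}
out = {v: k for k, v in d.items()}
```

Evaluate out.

Step 1: Invert dict (swap keys and values):
  'b': 6 -> 6: 'b'
  'f': 18 -> 18: 'f'
  'c': 12 -> 12: 'c'
  'a': 5 -> 5: 'a'
  'd': 13 -> 13: 'd'
Therefore out = {6: 'b', 18: 'f', 12: 'c', 5: 'a', 13: 'd'}.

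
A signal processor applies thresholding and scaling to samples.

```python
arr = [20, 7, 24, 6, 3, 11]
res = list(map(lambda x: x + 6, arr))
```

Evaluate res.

Step 1: Apply lambda x: x + 6 to each element:
  20 -> 26
  7 -> 13
  24 -> 30
  6 -> 12
  3 -> 9
  11 -> 17
Therefore res = [26, 13, 30, 12, 9, 17].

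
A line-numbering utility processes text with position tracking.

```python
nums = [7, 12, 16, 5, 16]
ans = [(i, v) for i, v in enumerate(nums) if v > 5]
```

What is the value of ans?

Step 1: Filter enumerate([7, 12, 16, 5, 16]) keeping v > 5:
  (0, 7): 7 > 5, included
  (1, 12): 12 > 5, included
  (2, 16): 16 > 5, included
  (3, 5): 5 <= 5, excluded
  (4, 16): 16 > 5, included
Therefore ans = [(0, 7), (1, 12), (2, 16), (4, 16)].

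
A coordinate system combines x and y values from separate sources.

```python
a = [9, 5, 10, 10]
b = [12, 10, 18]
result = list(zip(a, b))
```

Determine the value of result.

Step 1: zip stops at shortest (len(a)=4, len(b)=3):
  Index 0: (9, 12)
  Index 1: (5, 10)
  Index 2: (10, 18)
Step 2: Last element of a (10) has no pair, dropped.
Therefore result = [(9, 12), (5, 10), (10, 18)].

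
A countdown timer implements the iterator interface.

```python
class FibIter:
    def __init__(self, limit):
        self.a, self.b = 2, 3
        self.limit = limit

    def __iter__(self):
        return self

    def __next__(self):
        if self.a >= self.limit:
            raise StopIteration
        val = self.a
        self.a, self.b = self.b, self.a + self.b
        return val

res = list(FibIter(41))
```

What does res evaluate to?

Step 1: Fibonacci-like sequence (a=2, b=3) until >= 41:
  Yield 2, then a,b = 3,5
  Yield 3, then a,b = 5,8
  Yield 5, then a,b = 8,13
  Yield 8, then a,b = 13,21
  Yield 13, then a,b = 21,34
  Yield 21, then a,b = 34,55
  Yield 34, then a,b = 55,89
Step 2: 55 >= 41, stop.
Therefore res = [2, 3, 5, 8, 13, 21, 34].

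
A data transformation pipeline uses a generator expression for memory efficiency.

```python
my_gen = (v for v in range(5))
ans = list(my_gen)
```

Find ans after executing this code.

Step 1: Generator expression iterates range(5): [0, 1, 2, 3, 4].
Step 2: list() collects all values.
Therefore ans = [0, 1, 2, 3, 4].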